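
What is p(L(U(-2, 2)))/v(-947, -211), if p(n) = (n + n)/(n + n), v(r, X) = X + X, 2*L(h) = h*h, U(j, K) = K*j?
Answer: -1/422 ≈ -0.0023697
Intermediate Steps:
L(h) = h²/2 (L(h) = (h*h)/2 = h²/2)
v(r, X) = 2*X
p(n) = 1 (p(n) = (2*n)/((2*n)) = (2*n)*(1/(2*n)) = 1)
p(L(U(-2, 2)))/v(-947, -211) = 1/(2*(-211)) = 1/(-422) = 1*(-1/422) = -1/422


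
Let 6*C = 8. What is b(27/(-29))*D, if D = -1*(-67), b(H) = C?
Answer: 268/3 ≈ 89.333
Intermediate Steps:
C = 4/3 (C = (⅙)*8 = 4/3 ≈ 1.3333)
b(H) = 4/3
D = 67
b(27/(-29))*D = (4/3)*67 = 268/3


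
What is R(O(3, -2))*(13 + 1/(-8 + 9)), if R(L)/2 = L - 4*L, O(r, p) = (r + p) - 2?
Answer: 84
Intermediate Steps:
O(r, p) = -2 + p + r (O(r, p) = (p + r) - 2 = -2 + p + r)
R(L) = -6*L (R(L) = 2*(L - 4*L) = 2*(-3*L) = -6*L)
R(O(3, -2))*(13 + 1/(-8 + 9)) = (-6*(-2 - 2 + 3))*(13 + 1/(-8 + 9)) = (-6*(-1))*(13 + 1/1) = 6*(13 + 1) = 6*14 = 84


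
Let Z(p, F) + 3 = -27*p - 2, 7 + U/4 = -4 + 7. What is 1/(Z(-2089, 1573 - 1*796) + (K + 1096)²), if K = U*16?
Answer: 1/761998 ≈ 1.3123e-6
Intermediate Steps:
U = -16 (U = -28 + 4*(-4 + 7) = -28 + 4*3 = -28 + 12 = -16)
K = -256 (K = -16*16 = -256)
Z(p, F) = -5 - 27*p (Z(p, F) = -3 + (-27*p - 2) = -3 + (-2 - 27*p) = -5 - 27*p)
1/(Z(-2089, 1573 - 1*796) + (K + 1096)²) = 1/((-5 - 27*(-2089)) + (-256 + 1096)²) = 1/((-5 + 56403) + 840²) = 1/(56398 + 705600) = 1/761998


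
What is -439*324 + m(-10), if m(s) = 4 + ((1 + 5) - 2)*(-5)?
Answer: -142252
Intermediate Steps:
m(s) = -16 (m(s) = 4 + (6 - 2)*(-5) = 4 + 4*(-5) = 4 - 20 = -16)
-439*324 + m(-10) = -439*324 - 16 = -142236 - 16 = -142252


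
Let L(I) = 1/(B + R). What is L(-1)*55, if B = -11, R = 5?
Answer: -55/6 ≈ -9.1667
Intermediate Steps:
L(I) = -⅙ (L(I) = 1/(-11 + 5) = 1/(-6) = -⅙)
L(-1)*55 = -⅙*55 = -55/6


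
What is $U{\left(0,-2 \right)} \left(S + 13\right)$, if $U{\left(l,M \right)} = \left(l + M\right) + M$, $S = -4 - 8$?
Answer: $-4$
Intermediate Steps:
$S = -12$ ($S = -4 - 8 = -12$)
$U{\left(l,M \right)} = l + 2 M$ ($U{\left(l,M \right)} = \left(M + l\right) + M = l + 2 M$)
$U{\left(0,-2 \right)} \left(S + 13\right) = \left(0 + 2 \left(-2\right)\right) \left(-12 + 13\right) = \left(0 - 4\right) 1 = \left(-4\right) 1 = -4$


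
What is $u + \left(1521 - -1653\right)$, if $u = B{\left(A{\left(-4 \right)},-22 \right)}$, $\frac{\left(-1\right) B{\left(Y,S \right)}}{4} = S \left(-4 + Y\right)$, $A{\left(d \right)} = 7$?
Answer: $3438$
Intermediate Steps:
$B{\left(Y,S \right)} = - 4 S \left(-4 + Y\right)$
$u = 264$ ($u = 4 \left(-22\right) \left(4 - 7\right) = 4 \left(-22\right) \left(-3\right) = 264$)
$u + \left(1521 - -1653\right) = 264 + \left(1521 - -1653\right) = 264 + \left(1521 + 1653\right) = 264 + 3174 = 3438$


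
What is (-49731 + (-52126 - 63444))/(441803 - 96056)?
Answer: -165301/345747 ≈ -0.47810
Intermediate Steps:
(-49731 + (-52126 - 63444))/(441803 - 96056) = (-49731 - 115570)/345747 = -165301*1/345747 = -165301/345747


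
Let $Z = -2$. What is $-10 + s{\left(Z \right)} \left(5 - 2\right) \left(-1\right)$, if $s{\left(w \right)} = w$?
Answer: $-4$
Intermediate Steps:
$-10 + s{\left(Z \right)} \left(5 - 2\right) \left(-1\right) = -10 - 2 \left(5 - 2\right) \left(-1\right) = -10 - 2 \cdot 3 \left(-1\right) = -10 - -6 = -10 + 6 = -4$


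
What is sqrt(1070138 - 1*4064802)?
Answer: 2*I*sqrt(748666) ≈ 1730.5*I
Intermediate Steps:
sqrt(1070138 - 1*4064802) = sqrt(1070138 - 4064802) = sqrt(-2994664) = 2*I*sqrt(748666)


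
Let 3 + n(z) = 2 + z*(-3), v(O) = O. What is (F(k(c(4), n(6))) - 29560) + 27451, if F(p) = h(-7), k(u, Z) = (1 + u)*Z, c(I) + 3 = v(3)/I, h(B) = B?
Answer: -2116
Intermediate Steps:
n(z) = -1 - 3*z (n(z) = -3 + (2 + z*(-3)) = -3 + (2 - 3*z) = -1 - 3*z)
c(I) = -3 + 3/I
k(u, Z) = Z*(1 + u)
F(p) = -7
(F(k(c(4), n(6))) - 29560) + 27451 = (-7 - 29560) + 27451 = -29567 + 27451 = -2116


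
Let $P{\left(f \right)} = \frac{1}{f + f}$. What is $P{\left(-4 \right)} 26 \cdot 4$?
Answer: $-13$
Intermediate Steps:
$P{\left(f \right)} = \frac{1}{2 f}$
$P{\left(-4 \right)} 26 \cdot 4 = \frac{1}{2 \left(-4\right)} 26 \cdot 4 = \frac{1}{2} \left(- \frac{1}{4}\right) 26 \cdot 4 = \left(- \frac{1}{8}\right) 26 \cdot 4 = \left(- \frac{13}{4}\right) 4 = -13$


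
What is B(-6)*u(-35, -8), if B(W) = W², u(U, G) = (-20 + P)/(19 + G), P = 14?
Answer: -216/11 ≈ -19.636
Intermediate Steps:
u(U, G) = -6/(19 + G) (u(U, G) = (-20 + 14)/(19 + G) = -6/(19 + G))
B(-6)*u(-35, -8) = (-6)²*(-6/(19 - 8)) = 36*(-6/11) = -216/11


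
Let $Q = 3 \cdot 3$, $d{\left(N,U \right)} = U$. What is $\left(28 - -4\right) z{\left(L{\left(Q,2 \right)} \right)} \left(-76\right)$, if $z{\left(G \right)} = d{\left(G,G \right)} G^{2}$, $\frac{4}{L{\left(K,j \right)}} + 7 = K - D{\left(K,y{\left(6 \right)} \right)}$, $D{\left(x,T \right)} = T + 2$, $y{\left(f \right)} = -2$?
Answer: $-19456$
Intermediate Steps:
$D{\left(x,T \right)} = 2 + T$
$Q = 9$
$L{\left(K,j \right)} = \frac{4}{-7 + K}$ ($L{\left(K,j \right)} = \frac{4}{-7 + \left(K - \left(2 - 2\right)\right)} = \frac{4}{-7 + \left(K - 0\right)} = \frac{4}{-7 + \left(K + 0\right)} = \frac{4}{-7 + K}$)
$z{\left(G \right)} = G^{3}$ ($z{\left(G \right)} = G G^{2} = G^{3}$)
$\left(28 - -4\right) z{\left(L{\left(Q,2 \right)} \right)} \left(-76\right) = \left(28 - -4\right) \left(\frac{4}{-7 + 9}\right)^{3} \left(-76\right) = \left(28 + 4\right) \left(\frac{4}{2}\right)^{3} \left(-76\right) = 32 \left(4 \cdot \frac{1}{2}\right)^{3} \left(-76\right) = 32 \cdot 2^{3} \left(-76\right) = 32 \cdot 8 \left(-76\right) = 256 \left(-76\right) = -19456$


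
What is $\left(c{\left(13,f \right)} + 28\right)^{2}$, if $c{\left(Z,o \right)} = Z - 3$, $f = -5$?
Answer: $1444$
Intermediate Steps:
$c{\left(Z,o \right)} = -3 + Z$
$\left(c{\left(13,f \right)} + 28\right)^{2} = \left(\left(-3 + 13\right) + 28\right)^{2} = \left(10 + 28\right)^{2} = 38^{2} = 1444$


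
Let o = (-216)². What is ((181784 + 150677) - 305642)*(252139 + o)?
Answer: 8013383105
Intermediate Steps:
o = 46656
((181784 + 150677) - 305642)*(252139 + o) = ((181784 + 150677) - 305642)*(252139 + 46656) = (332461 - 305642)*298795 = 26819*298795 = 8013383105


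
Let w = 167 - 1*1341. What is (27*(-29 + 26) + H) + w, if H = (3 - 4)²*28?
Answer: -1227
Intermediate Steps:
H = 28 (H = (-1)²*28 = 1*28 = 28)
w = -1174 (w = 167 - 1341 = -1174)
(27*(-29 + 26) + H) + w = (27*(-29 + 26) + 28) - 1174 = (27*(-3) + 28) - 1174 = (-81 + 28) - 1174 = -53 - 1174 = -1227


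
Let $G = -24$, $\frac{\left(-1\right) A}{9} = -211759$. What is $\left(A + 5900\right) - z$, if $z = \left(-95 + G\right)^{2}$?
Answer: $1897570$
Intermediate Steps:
$A = 1905831$ ($A = \left(-9\right) \left(-211759\right) = 1905831$)
$z = 14161$ ($z = \left(-95 - 24\right)^{2} = \left(-119\right)^{2} = 14161$)
$\left(A + 5900\right) - z = \left(1905831 + 5900\right) - 14161 = 1911731 - 14161 = 1897570$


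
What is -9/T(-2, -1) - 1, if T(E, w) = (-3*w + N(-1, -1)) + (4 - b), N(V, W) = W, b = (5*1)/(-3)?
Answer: -50/23 ≈ -2.1739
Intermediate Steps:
b = -5/3 (b = 5*(-⅓) = -5/3 ≈ -1.6667)
T(E, w) = 14/3 - 3*w (T(E, w) = (-3*w - 1) + (4 - 1*(-5/3)) = (-1 - 3*w) + (4 + 5/3) = (-1 - 3*w) + 17/3 = 14/3 - 3*w)
-9/T(-2, -1) - 1 = -9/(14/3 - 3*(-1)) - 1 = -9/(14/3 + 3) - 1 = -9/23/3 - 1 = -9*3/23 - 1 = -27/23 - 1 = -50/23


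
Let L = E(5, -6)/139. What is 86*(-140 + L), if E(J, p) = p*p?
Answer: -1670464/139 ≈ -12018.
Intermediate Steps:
E(J, p) = p²
L = 36/139 (L = (-6)²/139 = 36*(1/139) = 36/139 ≈ 0.25899)
86*(-140 + L) = 86*(-140 + 36/139) = 86*(-19424/139) = -1670464/139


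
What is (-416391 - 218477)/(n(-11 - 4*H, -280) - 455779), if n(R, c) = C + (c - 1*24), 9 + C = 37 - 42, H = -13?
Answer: 634868/456097 ≈ 1.3920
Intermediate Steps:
C = -14 (C = -9 + (37 - 42) = -9 - 5 = -14)
n(R, c) = -38 + c (n(R, c) = -14 + (c - 1*24) = -14 + (c - 24) = -14 + (-24 + c) = -38 + c)
(-416391 - 218477)/(n(-11 - 4*H, -280) - 455779) = (-416391 - 218477)/((-38 - 280) - 455779) = -634868/(-318 - 455779) = -634868/(-456097) = -634868*(-1/456097) = 634868/456097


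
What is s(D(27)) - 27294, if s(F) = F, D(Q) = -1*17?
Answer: -27311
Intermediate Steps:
D(Q) = -17
s(D(27)) - 27294 = -17 - 27294 = -27311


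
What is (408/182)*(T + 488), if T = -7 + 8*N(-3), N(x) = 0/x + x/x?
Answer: 99756/91 ≈ 1096.2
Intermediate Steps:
N(x) = 1 (N(x) = 0 + 1 = 1)
T = 1 (T = -7 + 8*1 = -7 + 8 = 1)
(408/182)*(T + 488) = (408/182)*(1 + 488) = (408*(1/182))*489 = (204/91)*489 = 99756/91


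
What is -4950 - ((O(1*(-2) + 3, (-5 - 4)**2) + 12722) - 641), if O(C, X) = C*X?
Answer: -17112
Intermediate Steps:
-4950 - ((O(1*(-2) + 3, (-5 - 4)**2) + 12722) - 641) = -4950 - (((1*(-2) + 3)*(-5 - 4)**2 + 12722) - 641) = -4950 - (((-2 + 3)*(-9)**2 + 12722) - 641) = -4950 - ((1*81 + 12722) - 641) = -4950 - ((81 + 12722) - 641) = -4950 - (12803 - 641) = -4950 - 1*12162 = -4950 - 12162 = -17112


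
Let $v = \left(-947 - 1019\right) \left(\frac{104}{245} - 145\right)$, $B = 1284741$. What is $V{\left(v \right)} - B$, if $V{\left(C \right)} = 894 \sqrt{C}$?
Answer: $-1284741 + \frac{894 \sqrt{348188430}}{35} \approx -8.0812 \cdot 10^{5}$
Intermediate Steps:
$v = \frac{69637686}{245}$ ($v = - 1966 \left(104 \cdot \frac{1}{245} - 145\right) = - 1966 \left(\frac{104}{245} - 145\right) = \left(-1966\right) \left(- \frac{35421}{245}\right) = \frac{69637686}{245} \approx 2.8424 \cdot 10^{5}$)
$V{\left(v \right)} - B = 894 \sqrt{\frac{69637686}{245}} - 1284741 = 894 \frac{\sqrt{348188430}}{35} - 1284741 = \frac{894 \sqrt{348188430}}{35} - 1284741 = -1284741 + \frac{894 \sqrt{348188430}}{35}$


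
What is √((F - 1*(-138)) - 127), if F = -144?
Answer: I*√133 ≈ 11.533*I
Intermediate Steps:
√((F - 1*(-138)) - 127) = √((-144 - 1*(-138)) - 127) = √((-144 + 138) - 127) = √(-6 - 127) = √(-133) = I*√133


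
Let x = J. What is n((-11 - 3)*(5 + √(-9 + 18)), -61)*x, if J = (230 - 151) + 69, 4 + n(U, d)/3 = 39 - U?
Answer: 65268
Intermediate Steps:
n(U, d) = 105 - 3*U (n(U, d) = -12 + 3*(39 - U) = -12 + (117 - 3*U) = 105 - 3*U)
J = 148 (J = 79 + 69 = 148)
x = 148
n((-11 - 3)*(5 + √(-9 + 18)), -61)*x = (105 - 3*(-11 - 3)*(5 + √(-9 + 18)))*148 = (105 - (-42)*(5 + √9))*148 = (105 - (-42)*(5 + 3))*148 = (105 - (-42)*8)*148 = (105 - 3*(-112))*148 = (105 + 336)*148 = 441*148 = 65268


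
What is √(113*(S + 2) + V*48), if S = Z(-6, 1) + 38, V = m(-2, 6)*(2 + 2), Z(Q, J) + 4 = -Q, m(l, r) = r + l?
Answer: √5514 ≈ 74.256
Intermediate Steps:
m(l, r) = l + r
Z(Q, J) = -4 - Q
V = 16 (V = (-2 + 6)*(2 + 2) = 4*4 = 16)
S = 40 (S = (-4 - 1*(-6)) + 38 = (-4 + 6) + 38 = 2 + 38 = 40)
√(113*(S + 2) + V*48) = √(113*(40 + 2) + 16*48) = √(113*42 + 768) = √(4746 + 768) = √5514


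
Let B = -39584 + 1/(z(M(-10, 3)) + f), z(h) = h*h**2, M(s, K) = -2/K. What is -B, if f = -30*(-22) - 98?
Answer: 600330917/15166 ≈ 39584.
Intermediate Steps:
f = 562 (f = 660 - 98 = 562)
z(h) = h**3
B = -600330917/15166 (B = -39584 + 1/((-2/3)**3 + 562) = -39584 + 1/(-8/27 + 562) = -39584 + 1/(15166/27) = -39584 + 27/15166 = -600330917/15166 ≈ -39584.)
-B = -1*(-600330917/15166) = 600330917/15166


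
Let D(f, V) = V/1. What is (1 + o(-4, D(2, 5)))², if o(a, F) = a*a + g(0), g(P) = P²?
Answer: 289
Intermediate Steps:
D(f, V) = V (D(f, V) = V*1 = V)
o(a, F) = a² (o(a, F) = a*a + 0² = a² + 0 = a²)
(1 + o(-4, D(2, 5)))² = (1 + (-4)²)² = (1 + 16)² = 17² = 289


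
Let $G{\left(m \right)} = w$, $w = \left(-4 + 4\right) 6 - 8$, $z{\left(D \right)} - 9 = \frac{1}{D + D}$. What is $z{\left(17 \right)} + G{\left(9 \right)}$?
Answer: $\frac{35}{34} \approx 1.0294$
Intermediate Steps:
$z{\left(D \right)} = 9 + \frac{1}{2 D}$ ($z{\left(D \right)} = 9 + \frac{1}{D + D} = 9 + \frac{1}{2 D}$)
$w = -8$ ($w = 0 \cdot 6 - 8 = 0 - 8 = -8$)
$G{\left(m \right)} = -8$
$z{\left(17 \right)} + G{\left(9 \right)} = \left(9 + \frac{1}{2 \cdot 17}\right) - 8 = \left(9 + \frac{1}{2} \cdot \frac{1}{17}\right) - 8 = \left(9 + \frac{1}{34}\right) - 8 = \frac{307}{34} - 8 = \frac{35}{34}$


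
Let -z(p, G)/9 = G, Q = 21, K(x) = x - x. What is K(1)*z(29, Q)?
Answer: 0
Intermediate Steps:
K(x) = 0
z(p, G) = -9*G
K(1)*z(29, Q) = 0*(-9*21) = 0*(-189) = 0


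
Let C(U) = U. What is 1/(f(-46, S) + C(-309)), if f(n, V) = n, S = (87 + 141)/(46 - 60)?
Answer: -1/355 ≈ -0.0028169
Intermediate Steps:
S = -114/7 (S = 228/(-14) = 228*(-1/14) = -114/7 ≈ -16.286)
1/(f(-46, S) + C(-309)) = 1/(-46 - 309) = 1/(-355) = -1/355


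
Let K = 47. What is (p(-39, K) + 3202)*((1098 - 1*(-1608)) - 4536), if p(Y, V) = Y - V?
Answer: -5702280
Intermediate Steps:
(p(-39, K) + 3202)*((1098 - 1*(-1608)) - 4536) = ((-39 - 1*47) + 3202)*((1098 - 1*(-1608)) - 4536) = ((-39 - 47) + 3202)*((1098 + 1608) - 4536) = (-86 + 3202)*(2706 - 4536) = 3116*(-1830) = -5702280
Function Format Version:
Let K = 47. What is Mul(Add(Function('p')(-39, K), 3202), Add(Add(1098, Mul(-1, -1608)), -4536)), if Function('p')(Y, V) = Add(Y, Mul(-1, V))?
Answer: -5702280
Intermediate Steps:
Mul(Add(Function('p')(-39, K), 3202), Add(Add(1098, Mul(-1, -1608)), -4536)) = Mul(Add(Add(-39, Mul(-1, 47)), 3202), Add(Add(1098, Mul(-1, -1608)), -4536)) = Mul(Add(Add(-39, -47), 3202), Add(Add(1098, 1608), -4536)) = Mul(Add(-86, 3202), Add(2706, -4536)) = Mul(3116, -1830) = -5702280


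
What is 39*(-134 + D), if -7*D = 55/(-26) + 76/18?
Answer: -219985/42 ≈ -5237.7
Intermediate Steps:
D = -493/1638 (D = -(55/(-26) + 76/18)/7 = -(55*(-1/26) + 76*(1/18))/7 = -(-55/26 + 38/9)/7 = -1/7*493/234 = -493/1638 ≈ -0.30098)
39*(-134 + D) = 39*(-134 - 493/1638) = 39*(-219985/1638) = -219985/42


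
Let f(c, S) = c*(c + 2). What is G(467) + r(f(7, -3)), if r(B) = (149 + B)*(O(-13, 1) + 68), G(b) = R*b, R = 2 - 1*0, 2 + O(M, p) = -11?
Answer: 12594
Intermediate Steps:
O(M, p) = -13 (O(M, p) = -2 - 11 = -13)
f(c, S) = c*(2 + c)
R = 2 (R = 2 + 0 = 2)
G(b) = 2*b
r(B) = 8195 + 55*B (r(B) = (149 + B)*(-13 + 68) = (149 + B)*55 = 8195 + 55*B)
G(467) + r(f(7, -3)) = 2*467 + (8195 + 55*(7*(2 + 7))) = 934 + (8195 + 55*(7*9)) = 934 + (8195 + 55*63) = 934 + (8195 + 3465) = 934 + 11660 = 12594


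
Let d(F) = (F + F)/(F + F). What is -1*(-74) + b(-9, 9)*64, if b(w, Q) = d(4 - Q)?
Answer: 138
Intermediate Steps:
d(F) = 1 (d(F) = (2*F)/((2*F)) = (2*F)*(1/(2*F)) = 1)
b(w, Q) = 1
-1*(-74) + b(-9, 9)*64 = -1*(-74) + 1*64 = 74 + 64 = 138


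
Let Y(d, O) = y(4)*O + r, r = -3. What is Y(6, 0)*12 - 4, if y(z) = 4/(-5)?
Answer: -40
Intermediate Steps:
y(z) = -⅘ (y(z) = 4*(-⅕) = -⅘)
Y(d, O) = -3 - 4*O/5 (Y(d, O) = -4*O/5 - 3 = -3 - 4*O/5)
Y(6, 0)*12 - 4 = (-3 - ⅘*0)*12 - 4 = (-3 + 0)*12 - 4 = -3*12 - 4 = -36 - 4 = -40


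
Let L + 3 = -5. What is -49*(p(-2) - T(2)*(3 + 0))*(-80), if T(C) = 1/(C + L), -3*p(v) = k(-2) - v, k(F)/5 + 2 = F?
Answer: 25480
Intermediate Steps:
L = -8 (L = -3 - 5 = -8)
k(F) = -10 + 5*F
p(v) = 20/3 + v/3 (p(v) = -((-10 + 5*(-2)) - v)/3 = -((-10 - 10) - v)/3 = -(-20 - v)/3 = 20/3 + v/3)
T(C) = 1/(-8 + C) (T(C) = 1/(C - 8) = 1/(-8 + C))
-49*(p(-2) - T(2)*(3 + 0))*(-80) = -49*((20/3 + (⅓)*(-2)) - (3 + 0)/(-8 + 2))*(-80) = -49*((20/3 - ⅔) - 3/(-6))*(-80) = -49*(6 - (-1)*3/6)*(-80) = -49*(6 - 1*(-½))*(-80) = -49*(6 + ½)*(-80) = -49*13/2*(-80) = -637/2*(-80) = 25480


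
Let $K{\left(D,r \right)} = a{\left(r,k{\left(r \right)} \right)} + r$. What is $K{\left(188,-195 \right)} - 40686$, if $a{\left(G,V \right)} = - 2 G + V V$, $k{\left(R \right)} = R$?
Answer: $-2466$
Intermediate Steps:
$a{\left(G,V \right)} = V^{2} - 2 G$ ($a{\left(G,V \right)} = - 2 G + V^{2} = V^{2} - 2 G$)
$K{\left(D,r \right)} = r^{2} - r$ ($K{\left(D,r \right)} = \left(r^{2} - 2 r\right) + r = r^{2} - r$)
$K{\left(188,-195 \right)} - 40686 = - 195 \left(-1 - 195\right) - 40686 = \left(-195\right) \left(-196\right) - 40686 = 38220 - 40686 = -2466$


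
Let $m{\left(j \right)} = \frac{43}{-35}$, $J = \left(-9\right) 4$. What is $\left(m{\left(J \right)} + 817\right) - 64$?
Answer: $\frac{26312}{35} \approx 751.77$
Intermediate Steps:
$J = -36$
$m{\left(j \right)} = - \frac{43}{35}$ ($m{\left(j \right)} = 43 \left(- \frac{1}{35}\right) = - \frac{43}{35}$)
$\left(m{\left(J \right)} + 817\right) - 64 = \left(- \frac{43}{35} + 817\right) - 64 = \frac{28552}{35} - 64 = \frac{26312}{35}$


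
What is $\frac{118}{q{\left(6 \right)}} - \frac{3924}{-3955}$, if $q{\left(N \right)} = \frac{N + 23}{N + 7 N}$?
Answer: $\frac{22514916}{114695} \approx 196.3$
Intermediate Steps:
$q{\left(N \right)} = \frac{23 + N}{8 N}$
$\frac{118}{q{\left(6 \right)}} - \frac{3924}{-3955} = \frac{118}{\frac{1}{8} \cdot \frac{1}{6} \left(23 + 6\right)} - \frac{3924}{-3955} = \frac{118}{\frac{1}{8} \cdot \frac{1}{6} \cdot 29} - - \frac{3924}{3955} = \frac{118}{\frac{29}{48}} + \frac{3924}{3955} = 118 \cdot \frac{48}{29} + \frac{3924}{3955} = \frac{5664}{29} + \frac{3924}{3955} = \frac{22514916}{114695}$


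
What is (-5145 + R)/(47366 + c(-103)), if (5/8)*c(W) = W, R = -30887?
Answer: -90080/118003 ≈ -0.76337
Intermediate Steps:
c(W) = 8*W/5
(-5145 + R)/(47366 + c(-103)) = (-5145 - 30887)/(47366 + (8/5)*(-103)) = -36032/(47366 - 824/5) = -36032/236006/5 = -36032*5/236006 = -90080/118003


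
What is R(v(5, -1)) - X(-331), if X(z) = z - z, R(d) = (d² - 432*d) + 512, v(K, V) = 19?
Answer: -7335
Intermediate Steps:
R(d) = 512 + d² - 432*d
X(z) = 0
R(v(5, -1)) - X(-331) = (512 + 19² - 432*19) - 1*0 = (512 + 361 - 8208) + 0 = -7335 + 0 = -7335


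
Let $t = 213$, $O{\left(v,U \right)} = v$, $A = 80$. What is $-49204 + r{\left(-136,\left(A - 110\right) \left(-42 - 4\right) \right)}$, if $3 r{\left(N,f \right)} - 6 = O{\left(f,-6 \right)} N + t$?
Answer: $-111691$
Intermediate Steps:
$r{\left(N,f \right)} = 73 + \frac{N f}{3}$ ($r{\left(N,f \right)} = 2 + \frac{f N + 213}{3} = 2 + \frac{N f + 213}{3} = 2 + \frac{213 + N f}{3} = 2 + \left(71 + \frac{N f}{3}\right) = 73 + \frac{N f}{3}$)
$-49204 + r{\left(-136,\left(A - 110\right) \left(-42 - 4\right) \right)} = -49204 + \left(73 + \frac{1}{3} \left(-136\right) \left(80 - 110\right) \left(-42 - 4\right)\right) = -49204 + \left(73 + \frac{1}{3} \left(-136\right) \left(\left(-30\right) \left(-46\right)\right)\right) = -49204 + \left(73 + \frac{1}{3} \left(-136\right) 1380\right) = -49204 + \left(73 - 62560\right) = -49204 - 62487 = -111691$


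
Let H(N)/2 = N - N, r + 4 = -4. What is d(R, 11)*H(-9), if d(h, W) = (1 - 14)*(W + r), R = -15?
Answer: 0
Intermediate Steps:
r = -8 (r = -4 - 4 = -8)
H(N) = 0 (H(N) = 2*(N - N) = 2*0 = 0)
d(h, W) = 104 - 13*W (d(h, W) = (1 - 14)*(W - 8) = -13*(-8 + W) = 104 - 13*W)
d(R, 11)*H(-9) = (104 - 13*11)*0 = (104 - 143)*0 = -39*0 = 0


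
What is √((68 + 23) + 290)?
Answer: √381 ≈ 19.519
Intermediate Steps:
√((68 + 23) + 290) = √(91 + 290) = √381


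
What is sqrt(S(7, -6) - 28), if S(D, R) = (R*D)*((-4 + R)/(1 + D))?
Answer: 7*sqrt(2)/2 ≈ 4.9497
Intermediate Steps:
S(D, R) = D*R*(-4 + R)/(1 + D) (S(D, R) = (D*R)*((-4 + R)/(1 + D)) = D*R*(-4 + R)/(1 + D))
sqrt(S(7, -6) - 28) = sqrt(7*(-6)*(-4 - 6)/(1 + 7) - 28) = sqrt(7*(-6)*(-10)/8 - 28) = sqrt(7*(-6)*(1/8)*(-10) - 28) = sqrt(105/2 - 28) = sqrt(49/2) = 7*sqrt(2)/2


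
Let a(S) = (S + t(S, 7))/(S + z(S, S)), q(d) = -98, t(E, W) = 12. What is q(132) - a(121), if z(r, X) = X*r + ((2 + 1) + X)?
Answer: -1458961/14886 ≈ -98.009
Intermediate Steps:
z(r, X) = 3 + X + X*r (z(r, X) = X*r + (3 + X) = 3 + X + X*r)
a(S) = (12 + S)/(3 + S² + 2*S) (a(S) = (S + 12)/(S + (3 + S + S*S)) = (12 + S)/(S + (3 + S + S²)) = (12 + S)/(3 + S² + 2*S))
q(132) - a(121) = -98 - (12 + 121)/(3 + 121² + 2*121) = -98 - 133/(3 + 14641 + 242) = -98 - 133/14886 = -1458961/14886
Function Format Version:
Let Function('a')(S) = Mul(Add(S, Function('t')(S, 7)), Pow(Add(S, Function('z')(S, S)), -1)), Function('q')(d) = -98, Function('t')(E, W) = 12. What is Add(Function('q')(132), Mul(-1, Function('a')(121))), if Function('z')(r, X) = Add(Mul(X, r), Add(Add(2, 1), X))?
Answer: Rational(-1458961, 14886) ≈ -98.009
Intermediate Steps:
Function('z')(r, X) = Add(3, X, Mul(X, r)) (Function('z')(r, X) = Add(Mul(X, r), Add(3, X)) = Add(3, X, Mul(X, r)))
Function('a')(S) = Mul(Pow(Add(3, Pow(S, 2), Mul(2, S)), -1), Add(12, S)) (Function('a')(S) = Mul(Add(S, 12), Pow(Add(S, Add(3, S, Mul(S, S))), -1)) = Mul(Add(12, S), Pow(Add(S, Add(3, S, Pow(S, 2))), -1)) = Mul(Add(12, S), Pow(Add(3, Pow(S, 2), Mul(2, S)), -1)) = Mul(Pow(Add(3, Pow(S, 2), Mul(2, S)), -1), Add(12, S)))
Add(Function('q')(132), Mul(-1, Function('a')(121))) = Add(-98, Mul(-1, Mul(Pow(Add(3, Pow(121, 2), Mul(2, 121)), -1), Add(12, 121)))) = Add(-98, Mul(-1, Mul(Pow(Add(3, 14641, 242), -1), 133))) = Add(-98, Mul(-1, Mul(Pow(14886, -1), 133))) = Add(-98, Mul(-1, Mul(Rational(1, 14886), 133))) = Add(-98, Mul(-1, Rational(133, 14886))) = Add(-98, Rational(-133, 14886)) = Rational(-1458961, 14886)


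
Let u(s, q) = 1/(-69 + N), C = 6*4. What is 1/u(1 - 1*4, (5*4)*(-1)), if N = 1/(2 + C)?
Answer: -1793/26 ≈ -68.962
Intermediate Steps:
C = 24
N = 1/26 (N = 1/(2 + 24) = 1/26 ≈ 0.038462)
u(s, q) = -26/1793 (u(s, q) = 1/(-69 + 1/26) = 1/(-1793/26) = -26/1793)
1/u(1 - 1*4, (5*4)*(-1)) = 1/(-26/1793) = -1793/26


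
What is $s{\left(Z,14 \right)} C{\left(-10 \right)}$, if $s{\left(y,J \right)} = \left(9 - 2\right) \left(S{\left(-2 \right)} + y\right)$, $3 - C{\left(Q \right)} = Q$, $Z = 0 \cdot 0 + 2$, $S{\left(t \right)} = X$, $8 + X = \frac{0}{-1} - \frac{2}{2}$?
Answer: $-637$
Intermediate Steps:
$X = -9$ ($X = -8 + \left(\frac{0}{-1} - \frac{2}{2}\right) = -8 + \left(0 \left(-1\right) - 1\right) = -8 + \left(0 - 1\right) = -8 - 1 = -9$)
$S{\left(t \right)} = -9$
$Z = 2$ ($Z = 0 + 2 = 2$)
$C{\left(Q \right)} = 3 - Q$
$s{\left(y,J \right)} = -63 + 7 y$ ($s{\left(y,J \right)} = \left(9 - 2\right) \left(-9 + y\right) = 7 \left(-9 + y\right) = -63 + 7 y$)
$s{\left(Z,14 \right)} C{\left(-10 \right)} = \left(-63 + 7 \cdot 2\right) \left(3 - -10\right) = \left(-63 + 14\right) \left(3 + 10\right) = \left(-49\right) 13 = -637$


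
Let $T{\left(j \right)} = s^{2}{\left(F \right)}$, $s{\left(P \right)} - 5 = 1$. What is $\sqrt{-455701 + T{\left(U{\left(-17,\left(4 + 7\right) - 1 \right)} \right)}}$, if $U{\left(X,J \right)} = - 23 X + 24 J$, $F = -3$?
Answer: $i \sqrt{455665} \approx 675.03 i$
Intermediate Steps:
$s{\left(P \right)} = 6$ ($s{\left(P \right)} = 5 + 1 = 6$)
$T{\left(j \right)} = 36$ ($T{\left(j \right)} = 6^{2} = 36$)
$\sqrt{-455701 + T{\left(U{\left(-17,\left(4 + 7\right) - 1 \right)} \right)}} = \sqrt{-455701 + 36} = \sqrt{-455665} = i \sqrt{455665}$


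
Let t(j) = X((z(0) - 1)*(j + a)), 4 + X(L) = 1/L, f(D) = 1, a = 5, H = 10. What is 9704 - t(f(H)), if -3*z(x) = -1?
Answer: 38833/4 ≈ 9708.3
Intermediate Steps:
z(x) = ⅓ (z(x) = -⅓*(-1) = ⅓)
X(L) = -4 + 1/L
t(j) = -4 + 1/(-10/3 - 2*j/3) (t(j) = -4 + 1/((⅓ - 1)*(j + 5)) = -4 + 1/(-2*(5 + j)/3) = -4 + 1/(-10/3 - 2*j/3))
9704 - t(f(H)) = 9704 - (-43 - 8*1)/(2*(5 + 1)) = 9704 - (-43 - 8)/(2*6) = 9704 - (-51)/(2*6) = 9704 - 1*(-17/4) = 9704 + 17/4 = 38833/4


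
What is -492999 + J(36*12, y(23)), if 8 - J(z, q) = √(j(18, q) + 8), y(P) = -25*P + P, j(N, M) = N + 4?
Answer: -492991 - √30 ≈ -4.9300e+5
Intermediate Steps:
j(N, M) = 4 + N
y(P) = -24*P
J(z, q) = 8 - √30 (J(z, q) = 8 - √((4 + 18) + 8) = 8 - √(22 + 8) = 8 - √30)
-492999 + J(36*12, y(23)) = -492999 + (8 - √30) = -492991 - √30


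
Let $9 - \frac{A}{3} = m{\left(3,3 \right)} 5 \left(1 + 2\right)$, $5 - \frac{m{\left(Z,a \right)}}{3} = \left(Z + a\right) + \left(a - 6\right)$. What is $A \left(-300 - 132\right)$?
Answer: $104976$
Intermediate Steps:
$m{\left(Z,a \right)} = 33 - 6 a - 3 Z$ ($m{\left(Z,a \right)} = 15 - 3 \left(\left(Z + a\right) + \left(a - 6\right)\right) = 15 - 3 \left(\left(Z + a\right) + \left(-6 + a\right)\right) = 15 - 3 \left(-6 + Z + 2 a\right) = 15 - \left(-18 + 3 Z + 6 a\right) = 33 - 6 a - 3 Z$)
$A = -243$ ($A = 27 - 3 \left(33 - 18 - 9\right) 5 \left(1 + 2\right) = 27 - 3 \left(33 - 18 - 9\right) 5 \cdot 3 = 27 - 3 \cdot 6 \cdot 15 = 27 - 270 = -243$)
$A \left(-300 - 132\right) = - 243 \left(-300 - 132\right) = \left(-243\right) \left(-432\right) = 104976$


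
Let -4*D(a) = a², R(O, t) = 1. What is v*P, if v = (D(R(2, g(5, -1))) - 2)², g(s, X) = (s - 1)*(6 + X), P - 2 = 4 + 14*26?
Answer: 14985/8 ≈ 1873.1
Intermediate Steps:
P = 370 (P = 2 + (4 + 14*26) = 2 + (4 + 364) = 2 + 368 = 370)
g(s, X) = (-1 + s)*(6 + X)
D(a) = -a²/4
v = 81/16 (v = (-¼*1² - 2)² = (-¼*1 - 2)² = (-¼ - 2)² = (-9/4)² = 81/16 ≈ 5.0625)
v*P = (81/16)*370 = 14985/8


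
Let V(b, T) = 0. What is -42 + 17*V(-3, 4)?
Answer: -42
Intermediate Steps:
-42 + 17*V(-3, 4) = -42 + 17*0 = -42 + 0 = -42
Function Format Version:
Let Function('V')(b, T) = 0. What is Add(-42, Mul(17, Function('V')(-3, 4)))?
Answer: -42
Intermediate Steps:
Add(-42, Mul(17, Function('V')(-3, 4))) = Add(-42, Mul(17, 0)) = Add(-42, 0) = -42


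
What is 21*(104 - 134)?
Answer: -630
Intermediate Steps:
21*(104 - 134) = 21*(-30) = -630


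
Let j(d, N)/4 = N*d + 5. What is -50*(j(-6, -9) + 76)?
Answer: -15600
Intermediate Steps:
j(d, N) = 20 + 4*N*d (j(d, N) = 4*(N*d + 5) = 4*(5 + N*d) = 20 + 4*N*d)
-50*(j(-6, -9) + 76) = -50*((20 + 4*(-9)*(-6)) + 76) = -50*((20 + 216) + 76) = -50*(236 + 76) = -50*312 = -15600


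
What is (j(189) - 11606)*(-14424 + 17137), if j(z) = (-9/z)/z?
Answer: -124972215295/3969 ≈ -3.1487e+7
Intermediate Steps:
j(z) = -9/z²
(j(189) - 11606)*(-14424 + 17137) = (-9/189² - 11606)*(-14424 + 17137) = (-9*1/35721 - 11606)*2713 = (-1/3969 - 11606)*2713 = -46064215/3969*2713 = -124972215295/3969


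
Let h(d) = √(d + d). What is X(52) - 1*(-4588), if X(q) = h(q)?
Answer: 4588 + 2*√26 ≈ 4598.2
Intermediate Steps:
h(d) = √2*√d (h(d) = √(2*d) = √2*√d)
X(q) = √2*√q
X(52) - 1*(-4588) = √2*√52 - 1*(-4588) = √2*(2*√13) + 4588 = 2*√26 + 4588 = 4588 + 2*√26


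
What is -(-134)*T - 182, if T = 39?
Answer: 5044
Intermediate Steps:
-(-134)*T - 182 = -(-134)*39 - 182 = -67*(-78) - 182 = 5226 - 182 = 5044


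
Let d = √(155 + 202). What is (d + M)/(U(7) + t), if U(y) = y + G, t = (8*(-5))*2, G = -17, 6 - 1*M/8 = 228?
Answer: 296/15 - √357/90 ≈ 19.523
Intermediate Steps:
M = -1776 (M = 48 - 8*228 = 48 - 1824 = -1776)
t = -80 (t = -40*2 = -80)
d = √357 ≈ 18.894
U(y) = -17 + y (U(y) = y - 17 = -17 + y)
(d + M)/(U(7) + t) = (√357 - 1776)/((-17 + 7) - 80) = (-1776 + √357)/(-10 - 80) = (-1776 + √357)/(-90) = (-1776 + √357)*(-1/90) = 296/15 - √357/90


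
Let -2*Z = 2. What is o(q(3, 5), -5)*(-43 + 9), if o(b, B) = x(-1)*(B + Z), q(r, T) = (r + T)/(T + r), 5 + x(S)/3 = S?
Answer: -3672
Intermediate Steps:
x(S) = -15 + 3*S
q(r, T) = 1 (q(r, T) = (T + r)/(T + r) = 1)
Z = -1 (Z = -½*2 = -1)
o(b, B) = 18 - 18*B (o(b, B) = (-15 + 3*(-1))*(B - 1) = (-15 - 3)*(-1 + B) = -18*(-1 + B) = 18 - 18*B)
o(q(3, 5), -5)*(-43 + 9) = (18 - 18*(-5))*(-43 + 9) = (18 + 90)*(-34) = 108*(-34) = -3672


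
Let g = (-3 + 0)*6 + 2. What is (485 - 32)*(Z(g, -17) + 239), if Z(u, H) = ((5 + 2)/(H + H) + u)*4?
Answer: 1341333/17 ≈ 78902.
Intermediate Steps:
g = -16 (g = -3*6 + 2 = -18 + 2 = -16)
Z(u, H) = 4*u + 14/H (Z(u, H) = (7/((2*H)) + u)*4 = (7*(1/(2*H)) + u)*4 = (7/(2*H) + u)*4 = (u + 7/(2*H))*4 = 4*u + 14/H)
(485 - 32)*(Z(g, -17) + 239) = (485 - 32)*((4*(-16) + 14/(-17)) + 239) = 453*((-64 + 14*(-1/17)) + 239) = 453*((-64 - 14/17) + 239) = 453*(-1102/17 + 239) = 453*(2961/17) = 1341333/17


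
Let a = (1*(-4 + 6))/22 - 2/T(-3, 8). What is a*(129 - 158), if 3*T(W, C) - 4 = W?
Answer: 1885/11 ≈ 171.36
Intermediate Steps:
T(W, C) = 4/3 + W/3
a = -65/11 (a = (1*(-4 + 6))/22 - 2/(4/3 + (⅓)*(-3)) = (1*2)*(1/22) - 2/(4/3 - 1) = 2*(1/22) - 2/⅓ = 1/11 - 2*3 = 1/11 - 6 = -65/11 ≈ -5.9091)
a*(129 - 158) = -65*(129 - 158)/11 = -65/11*(-29) = 1885/11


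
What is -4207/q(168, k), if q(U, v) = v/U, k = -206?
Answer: 353388/103 ≈ 3431.0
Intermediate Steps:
-4207/q(168, k) = -4207/((-206/168)) = -4207/((-206*1/168)) = -4207/(-103/84) = -4207*(-84/103) = 353388/103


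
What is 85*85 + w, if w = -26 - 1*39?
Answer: 7160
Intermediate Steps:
w = -65 (w = -26 - 39 = -65)
85*85 + w = 85*85 - 65 = 7225 - 65 = 7160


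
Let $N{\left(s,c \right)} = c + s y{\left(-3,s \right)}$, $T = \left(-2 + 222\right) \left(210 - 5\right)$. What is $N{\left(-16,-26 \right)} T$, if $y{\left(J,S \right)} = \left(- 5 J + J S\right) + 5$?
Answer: $-50241400$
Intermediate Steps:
$y{\left(J,S \right)} = 5 - 5 J + J S$
$T = 45100$ ($T = 220 \cdot 205 = 45100$)
$N{\left(s,c \right)} = c + s \left(20 - 3 s\right)$ ($N{\left(s,c \right)} = c + s \left(5 - -15 - 3 s\right) = c + s \left(5 + 15 - 3 s\right) = c + s \left(20 - 3 s\right)$)
$N{\left(-16,-26 \right)} T = \left(-26 - - 16 \left(-20 + 3 \left(-16\right)\right)\right) 45100 = \left(-26 - - 16 \left(-20 - 48\right)\right) 45100 = \left(-26 - \left(-16\right) \left(-68\right)\right) 45100 = \left(-26 - 1088\right) 45100 = \left(-1114\right) 45100 = -50241400$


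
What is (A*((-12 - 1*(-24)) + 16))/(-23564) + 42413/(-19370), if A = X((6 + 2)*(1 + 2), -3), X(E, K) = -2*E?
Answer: -243346663/114108670 ≈ -2.1326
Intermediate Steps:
A = -48 (A = -2*(6 + 2)*(1 + 2) = -16*3 = -2*24 = -48)
(A*((-12 - 1*(-24)) + 16))/(-23564) + 42413/(-19370) = -48*((-12 - 1*(-24)) + 16)/(-23564) + 42413/(-19370) = -48*((-12 + 24) + 16)*(-1/23564) + 42413*(-1/19370) = -48*(12 + 16)*(-1/23564) - 42413/19370 = -48*28*(-1/23564) - 42413/19370 = -1344*(-1/23564) - 42413/19370 = 336/5891 - 42413/19370 = -243346663/114108670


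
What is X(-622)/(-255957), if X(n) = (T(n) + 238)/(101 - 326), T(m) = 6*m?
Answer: -3494/57590325 ≈ -6.0670e-5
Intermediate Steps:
X(n) = -238/225 - 2*n/75 (X(n) = (6*n + 238)/(101 - 326) = (238 + 6*n)/(-225) = (238 + 6*n)*(-1/225) = -238/225 - 2*n/75)
X(-622)/(-255957) = (-238/225 - 2/75*(-622))/(-255957) = (-238/225 + 1244/75)*(-1/255957) = (3494/225)*(-1/255957) = -3494/57590325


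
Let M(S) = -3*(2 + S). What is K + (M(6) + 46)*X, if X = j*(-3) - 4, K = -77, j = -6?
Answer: 231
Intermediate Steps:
M(S) = -6 - 3*S
X = 14 (X = -6*(-3) - 4 = 18 - 4 = 14)
K + (M(6) + 46)*X = -77 + ((-6 - 3*6) + 46)*14 = -77 + ((-6 - 18) + 46)*14 = -77 + (-24 + 46)*14 = -77 + 22*14 = -77 + 308 = 231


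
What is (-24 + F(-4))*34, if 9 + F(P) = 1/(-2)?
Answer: -1139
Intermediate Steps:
F(P) = -19/2 (F(P) = -9 + 1/(-2) = -9 - ½ = -19/2)
(-24 + F(-4))*34 = (-24 - 19/2)*34 = -67/2*34 = -1139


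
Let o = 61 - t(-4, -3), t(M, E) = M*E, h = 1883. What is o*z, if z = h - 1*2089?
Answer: -10094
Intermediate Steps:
t(M, E) = E*M
z = -206 (z = 1883 - 1*2089 = 1883 - 2089 = -206)
o = 49 (o = 61 - (-3)*(-4) = 61 - 1*12 = 61 - 12 = 49)
o*z = 49*(-206) = -10094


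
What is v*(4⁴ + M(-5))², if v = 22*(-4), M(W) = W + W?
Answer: -5325408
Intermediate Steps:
M(W) = 2*W
v = -88
v*(4⁴ + M(-5))² = -88*(4⁴ + 2*(-5))² = -88*(256 - 10)² = -88*246² = -88*60516 = -5325408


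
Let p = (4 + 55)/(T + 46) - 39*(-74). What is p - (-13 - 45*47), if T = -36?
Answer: 50199/10 ≈ 5019.9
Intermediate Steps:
p = 28919/10 (p = (4 + 55)/(-36 + 46) - 39*(-74) = 59/10 + 2886 = 28919/10 ≈ 2891.9)
p - (-13 - 45*47) = 28919/10 - (-13 - 45*47) = 28919/10 - (-13 - 2115) = 28919/10 - 1*(-2128) = 28919/10 + 2128 = 50199/10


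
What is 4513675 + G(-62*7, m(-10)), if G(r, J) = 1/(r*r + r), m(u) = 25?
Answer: 848218833351/187922 ≈ 4.5137e+6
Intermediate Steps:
G(r, J) = 1/(r + r**2) (G(r, J) = 1/(r**2 + r) = 1/(r + r**2))
4513675 + G(-62*7, m(-10)) = 4513675 + 1/(((-62*7))*(1 - 62*7)) = 4513675 + 1/((-434)*(1 - 434)) = 4513675 - 1/434/(-433) = 4513675 - 1/434*(-1/433) = 4513675 + 1/187922 = 848218833351/187922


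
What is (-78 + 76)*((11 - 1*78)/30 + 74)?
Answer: -2153/15 ≈ -143.53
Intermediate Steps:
(-78 + 76)*((11 - 1*78)/30 + 74) = -2*((11 - 78)*(1/30) + 74) = -2*(-67*1/30 + 74) = -2*(-67/30 + 74) = -2*2153/30 = -2153/15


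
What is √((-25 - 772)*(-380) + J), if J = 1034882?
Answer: 3*√148638 ≈ 1156.6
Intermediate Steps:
√((-25 - 772)*(-380) + J) = √((-25 - 772)*(-380) + 1034882) = √(-797*(-380) + 1034882) = √(302860 + 1034882) = √1337742 = 3*√148638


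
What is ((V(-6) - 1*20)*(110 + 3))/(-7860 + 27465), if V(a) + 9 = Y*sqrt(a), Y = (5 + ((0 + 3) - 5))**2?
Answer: -3277/19605 + 339*I*sqrt(6)/6535 ≈ -0.16715 + 0.12707*I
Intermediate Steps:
Y = 9 (Y = (5 + (3 - 5))**2 = (5 - 2)**2 = 3**2 = 9)
V(a) = -9 + 9*sqrt(a)
((V(-6) - 1*20)*(110 + 3))/(-7860 + 27465) = (((-9 + 9*sqrt(-6)) - 1*20)*(110 + 3))/(-7860 + 27465) = (((-9 + 9*(I*sqrt(6))) - 20)*113)/19605 = (((-9 + 9*I*sqrt(6)) - 20)*113)*(1/19605) = ((-29 + 9*I*sqrt(6))*113)*(1/19605) = (-3277 + 1017*I*sqrt(6))*(1/19605) = -3277/19605 + 339*I*sqrt(6)/6535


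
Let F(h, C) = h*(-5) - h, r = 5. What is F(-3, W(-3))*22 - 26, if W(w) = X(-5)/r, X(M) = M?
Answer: 370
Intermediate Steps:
W(w) = -1 (W(w) = -5/5 = -5*⅕ = -1)
F(h, C) = -6*h (F(h, C) = -5*h - h = -6*h)
F(-3, W(-3))*22 - 26 = -6*(-3)*22 - 26 = 18*22 - 26 = 396 - 26 = 370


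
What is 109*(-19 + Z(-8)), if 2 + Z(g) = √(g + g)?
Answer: -2289 + 436*I ≈ -2289.0 + 436.0*I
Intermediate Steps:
Z(g) = -2 + √2*√g (Z(g) = -2 + √(g + g) = -2 + √(2*g) = -2 + √2*√g)
109*(-19 + Z(-8)) = 109*(-19 + (-2 + √2*√(-8))) = 109*(-19 + (-2 + √2*(2*I*√2))) = 109*(-19 + (-2 + 4*I)) = 109*(-21 + 4*I) = -2289 + 436*I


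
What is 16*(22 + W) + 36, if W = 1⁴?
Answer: 404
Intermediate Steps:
W = 1
16*(22 + W) + 36 = 16*(22 + 1) + 36 = 16*23 + 36 = 368 + 36 = 404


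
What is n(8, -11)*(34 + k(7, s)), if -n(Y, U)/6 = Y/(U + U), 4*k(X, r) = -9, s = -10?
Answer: 762/11 ≈ 69.273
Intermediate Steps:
k(X, r) = -9/4 (k(X, r) = (¼)*(-9) = -9/4)
n(Y, U) = -3*Y/U (n(Y, U) = -6*Y/(U + U) = -6*Y/(2*U) = -6*1/(2*U)*Y = -3*Y/U)
n(8, -11)*(34 + k(7, s)) = (-3*8/(-11))*(34 - 9/4) = -3*8*(-1/11)*(127/4) = (24/11)*(127/4) = 762/11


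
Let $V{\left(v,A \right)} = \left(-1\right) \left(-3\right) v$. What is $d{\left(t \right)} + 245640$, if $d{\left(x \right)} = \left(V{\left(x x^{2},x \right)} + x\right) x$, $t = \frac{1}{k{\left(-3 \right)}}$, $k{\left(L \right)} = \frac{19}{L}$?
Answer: $\frac{32012053932}{130321} \approx 2.4564 \cdot 10^{5}$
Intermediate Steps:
$V{\left(v,A \right)} = 3 v$
$t = - \frac{3}{19}$ ($t = \frac{1}{19 \frac{1}{-3}} = \frac{1}{19 \left(- \frac{1}{3}\right)} = \frac{1}{- \frac{19}{3}} = - \frac{3}{19} \approx -0.15789$)
$d{\left(x \right)} = x \left(x + 3 x^{3}\right)$ ($d{\left(x \right)} = \left(3 x x^{2} + x\right) x = \left(3 x^{3} + x\right) x = \left(x + 3 x^{3}\right) x = x \left(x + 3 x^{3}\right)$)
$d{\left(t \right)} + 245640 = \left(\left(- \frac{3}{19}\right)^{2} + 3 \left(- \frac{3}{19}\right)^{4}\right) + 245640 = \left(\frac{9}{361} + 3 \cdot \frac{81}{130321}\right) + 245640 = \left(\frac{9}{361} + \frac{243}{130321}\right) + 245640 = \frac{3492}{130321} + 245640 = \frac{32012053932}{130321}$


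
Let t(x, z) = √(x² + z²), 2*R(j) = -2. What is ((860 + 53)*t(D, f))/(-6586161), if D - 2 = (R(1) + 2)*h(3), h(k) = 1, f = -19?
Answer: -913*√370/6586161 ≈ -0.0026665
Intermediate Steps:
R(j) = -1 (R(j) = (½)*(-2) = -1)
D = 3 (D = 2 + (-1 + 2)*1 = 2 + 1*1 = 2 + 1 = 3)
((860 + 53)*t(D, f))/(-6586161) = ((860 + 53)*√(3² + (-19)²))/(-6586161) = (913*√(9 + 361))*(-1/6586161) = (913*√370)*(-1/6586161) = -913*√370/6586161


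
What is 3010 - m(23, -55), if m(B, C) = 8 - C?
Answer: 2947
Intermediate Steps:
3010 - m(23, -55) = 3010 - (8 - 1*(-55)) = 3010 - (8 + 55) = 3010 - 1*63 = 3010 - 63 = 2947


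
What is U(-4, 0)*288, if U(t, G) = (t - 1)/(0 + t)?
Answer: 360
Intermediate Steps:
U(t, G) = (-1 + t)/t
U(-4, 0)*288 = ((-1 - 4)/(-4))*288 = -¼*(-5)*288 = (5/4)*288 = 360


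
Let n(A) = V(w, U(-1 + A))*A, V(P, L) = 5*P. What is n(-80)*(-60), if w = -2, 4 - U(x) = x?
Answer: -48000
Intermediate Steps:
U(x) = 4 - x
n(A) = -10*A (n(A) = (5*(-2))*A = -10*A)
n(-80)*(-60) = -10*(-80)*(-60) = 800*(-60) = -48000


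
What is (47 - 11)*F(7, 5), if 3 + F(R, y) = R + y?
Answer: 324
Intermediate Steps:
F(R, y) = -3 + R + y (F(R, y) = -3 + (R + y) = -3 + R + y)
(47 - 11)*F(7, 5) = (47 - 11)*(-3 + 7 + 5) = 36*9 = 324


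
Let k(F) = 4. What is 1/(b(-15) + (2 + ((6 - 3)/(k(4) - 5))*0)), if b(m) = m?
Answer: -1/13 ≈ -0.076923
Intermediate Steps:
1/(b(-15) + (2 + ((6 - 3)/(k(4) - 5))*0)) = 1/(-15 + (2 + ((6 - 3)/(4 - 5))*0)) = 1/(-15 + (2 + (3/(-1))*0)) = 1/(-15 + (2 + (3*(-1))*0)) = 1/(-15 + (2 - 3*0)) = 1/(-15 + (2 + 0)) = 1/(-15 + 2) = 1/(-13) = -1/13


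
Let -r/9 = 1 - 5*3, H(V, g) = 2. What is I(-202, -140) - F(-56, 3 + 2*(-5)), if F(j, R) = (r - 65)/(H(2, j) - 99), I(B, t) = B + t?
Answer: -33113/97 ≈ -341.37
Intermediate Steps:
r = 126 (r = -9*(1 - 5*3) = -9*(1 - 15) = -9*(-14) = 126)
F(j, R) = -61/97 (F(j, R) = (126 - 65)/(2 - 99) = 61/(-97) = 61*(-1/97) = -61/97)
I(-202, -140) - F(-56, 3 + 2*(-5)) = (-202 - 140) - 1*(-61/97) = -342 + 61/97 = -33113/97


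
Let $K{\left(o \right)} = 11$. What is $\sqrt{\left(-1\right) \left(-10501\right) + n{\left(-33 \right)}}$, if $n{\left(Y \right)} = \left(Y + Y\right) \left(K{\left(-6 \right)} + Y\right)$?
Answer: $\sqrt{11953} \approx 109.33$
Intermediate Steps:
$n{\left(Y \right)} = 2 Y \left(11 + Y\right)$ ($n{\left(Y \right)} = \left(Y + Y\right) \left(11 + Y\right) = 2 Y \left(11 + Y\right)$)
$\sqrt{\left(-1\right) \left(-10501\right) + n{\left(-33 \right)}} = \sqrt{\left(-1\right) \left(-10501\right) + 2 \left(-33\right) \left(11 - 33\right)} = \sqrt{10501 + 2 \left(-33\right) \left(-22\right)} = \sqrt{10501 + 1452} = \sqrt{11953}$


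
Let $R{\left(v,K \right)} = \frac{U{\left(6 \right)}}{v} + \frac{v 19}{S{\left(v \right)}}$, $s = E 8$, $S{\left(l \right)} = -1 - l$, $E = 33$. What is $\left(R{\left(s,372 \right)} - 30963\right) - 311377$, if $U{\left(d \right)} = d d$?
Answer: $- \frac{1995951757}{5830} \approx -3.4236 \cdot 10^{5}$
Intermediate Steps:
$U{\left(d \right)} = d^{2}$
$s = 264$ ($s = 33 \cdot 8 = 264$)
$R{\left(v,K \right)} = \frac{36}{v} + \frac{19 v}{-1 - v}$ ($R{\left(v,K \right)} = \frac{6^{2}}{v} + \frac{v 19}{-1 - v} = \frac{36}{v} + \frac{19 v}{-1 - v}$)
$\left(R{\left(s,372 \right)} - 30963\right) - 311377 = \left(\frac{36 - 19 \cdot 264^{2} + 36 \cdot 264}{264 \left(1 + 264\right)} - 30963\right) - 311377 = \left(\frac{36 - 1324224 + 9504}{264 \cdot 265} - 30963\right) - 311377 = \left(\frac{1}{264} \cdot \frac{1}{265} \left(36 - 1324224 + 9504\right) - 30963\right) - 311377 = \left(\frac{1}{264} \cdot \frac{1}{265} \left(-1314684\right) - 30963\right) - 311377 = \left(- \frac{109557}{5830} - 30963\right) - 311377 = - \frac{180623847}{5830} - 311377 = - \frac{1995951757}{5830}$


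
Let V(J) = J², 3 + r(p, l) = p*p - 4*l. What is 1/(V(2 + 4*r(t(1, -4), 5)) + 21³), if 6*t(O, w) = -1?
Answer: 81/1404622 ≈ 5.7667e-5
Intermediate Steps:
t(O, w) = -⅙ (t(O, w) = (⅙)*(-1) = -⅙)
r(p, l) = -3 + p² - 4*l (r(p, l) = -3 + (p*p - 4*l) = -3 + (p² - 4*l) = -3 + p² - 4*l)
1/(V(2 + 4*r(t(1, -4), 5)) + 21³) = 1/((2 + 4*(-3 + (-⅙)² - 4*5))² + 21³) = 1/((2 + 4*(-3 + 1/36 - 20))² + 9261) = 1/((2 + 4*(-827/36))² + 9261) = 1/((2 - 827/9)² + 9261) = 1/((-809/9)² + 9261) = 1/(654481/81 + 9261) = 1/(1404622/81) = 81/1404622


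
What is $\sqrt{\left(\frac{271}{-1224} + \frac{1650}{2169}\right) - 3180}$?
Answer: $\frac{i \sqrt{7685070914014}}{49164} \approx 56.387 i$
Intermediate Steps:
$\sqrt{\left(\frac{271}{-1224} + \frac{1650}{2169}\right) - 3180} = \sqrt{\left(271 \left(- \frac{1}{1224}\right) + 1650 \cdot \frac{1}{2169}\right) - 3180} = \sqrt{\left(- \frac{271}{1224} + \frac{550}{723}\right) - 3180} = \sqrt{\frac{159089}{294984} - 3180} = \sqrt{- \frac{937890031}{294984}} = \frac{i \sqrt{7685070914014}}{49164}$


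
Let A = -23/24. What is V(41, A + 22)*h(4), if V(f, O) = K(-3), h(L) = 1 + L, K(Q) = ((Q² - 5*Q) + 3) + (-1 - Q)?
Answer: 145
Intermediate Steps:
K(Q) = 2 + Q² - 6*Q (K(Q) = (3 + Q² - 5*Q) + (-1 - Q) = 2 + Q² - 6*Q)
A = -23/24 (A = -23*1/24 = -23/24 ≈ -0.95833)
V(f, O) = 29 (V(f, O) = 2 + (-3)² - 6*(-3) = 2 + 9 + 18 = 29)
V(41, A + 22)*h(4) = 29*(1 + 4) = 29*5 = 145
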